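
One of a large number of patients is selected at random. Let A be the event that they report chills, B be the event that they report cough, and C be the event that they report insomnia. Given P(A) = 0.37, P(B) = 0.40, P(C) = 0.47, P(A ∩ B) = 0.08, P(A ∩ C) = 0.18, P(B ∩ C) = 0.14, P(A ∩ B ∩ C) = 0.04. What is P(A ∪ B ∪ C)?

By inclusion–exclusion:
P(A ∪ B ∪ C) = 0.37 + 0.40 + 0.47 − 0.08 − 0.18 − 0.14 + 0.04 = 0.88

0.88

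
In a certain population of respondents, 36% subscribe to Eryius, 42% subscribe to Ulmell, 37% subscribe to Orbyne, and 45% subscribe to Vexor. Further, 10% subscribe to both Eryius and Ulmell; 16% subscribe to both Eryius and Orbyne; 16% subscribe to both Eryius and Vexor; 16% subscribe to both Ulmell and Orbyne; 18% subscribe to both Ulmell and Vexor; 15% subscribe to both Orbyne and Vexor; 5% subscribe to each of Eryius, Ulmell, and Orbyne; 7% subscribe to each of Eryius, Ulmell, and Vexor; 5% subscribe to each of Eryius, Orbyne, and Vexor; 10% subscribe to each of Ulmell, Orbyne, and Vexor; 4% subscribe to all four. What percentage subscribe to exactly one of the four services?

43%

By inclusion–exclusion (exactly-one form):
P(exactly one) = 36 + 42 + 37 + 45 − 2·10 − 2·16 − 2·16 − 2·16 − 2·18 − 2·15 + 3·5 + 3·7 + 3·5 + 3·10 − 4·4 = 43%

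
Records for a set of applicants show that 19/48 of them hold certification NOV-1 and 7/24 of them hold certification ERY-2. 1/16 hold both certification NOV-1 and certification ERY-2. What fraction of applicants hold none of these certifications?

Apply inclusion-exclusion:
P(union) = 19/48 + 7/24 − 1/16 = 5/8
P(none) = 1 − 5/8 = 3/8

3/8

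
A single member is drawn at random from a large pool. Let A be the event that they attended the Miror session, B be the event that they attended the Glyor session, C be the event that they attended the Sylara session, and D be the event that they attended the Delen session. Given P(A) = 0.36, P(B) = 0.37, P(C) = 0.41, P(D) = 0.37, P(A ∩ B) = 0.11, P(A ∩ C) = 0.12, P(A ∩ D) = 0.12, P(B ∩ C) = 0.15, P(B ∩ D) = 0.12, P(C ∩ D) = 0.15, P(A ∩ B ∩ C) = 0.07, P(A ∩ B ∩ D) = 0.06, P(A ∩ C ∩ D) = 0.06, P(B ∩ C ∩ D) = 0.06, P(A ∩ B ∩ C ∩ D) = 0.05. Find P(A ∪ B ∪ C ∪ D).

P(A ∪ B ∪ C ∪ D) = 0.36 + 0.37 + 0.41 + 0.37 − 0.11 − 0.12 − 0.12 − 0.15 − 0.12 − 0.15 + 0.07 + 0.06 + 0.06 + 0.06 − 0.05 = 0.94

0.94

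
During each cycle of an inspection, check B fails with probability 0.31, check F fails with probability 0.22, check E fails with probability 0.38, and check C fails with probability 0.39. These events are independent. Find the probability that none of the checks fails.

0.20354724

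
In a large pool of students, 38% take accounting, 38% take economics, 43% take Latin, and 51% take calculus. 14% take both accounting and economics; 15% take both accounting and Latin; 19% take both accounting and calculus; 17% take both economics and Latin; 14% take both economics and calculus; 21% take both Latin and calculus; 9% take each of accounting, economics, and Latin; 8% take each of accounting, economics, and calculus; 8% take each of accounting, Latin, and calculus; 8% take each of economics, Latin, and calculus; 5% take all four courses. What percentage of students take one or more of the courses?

P(union) = 38 + 38 + 43 + 51 − 14 − 15 − 19 − 17 − 14 − 21 + 9 + 8 + 8 + 8 − 5 = 98%

98%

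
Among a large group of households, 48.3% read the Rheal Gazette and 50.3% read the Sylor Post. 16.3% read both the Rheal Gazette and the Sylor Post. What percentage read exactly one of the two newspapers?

By inclusion–exclusion (exactly-one form):
P(exactly one) = 48.3 + 50.3 − 2·16.3 = 66.0%

66.0%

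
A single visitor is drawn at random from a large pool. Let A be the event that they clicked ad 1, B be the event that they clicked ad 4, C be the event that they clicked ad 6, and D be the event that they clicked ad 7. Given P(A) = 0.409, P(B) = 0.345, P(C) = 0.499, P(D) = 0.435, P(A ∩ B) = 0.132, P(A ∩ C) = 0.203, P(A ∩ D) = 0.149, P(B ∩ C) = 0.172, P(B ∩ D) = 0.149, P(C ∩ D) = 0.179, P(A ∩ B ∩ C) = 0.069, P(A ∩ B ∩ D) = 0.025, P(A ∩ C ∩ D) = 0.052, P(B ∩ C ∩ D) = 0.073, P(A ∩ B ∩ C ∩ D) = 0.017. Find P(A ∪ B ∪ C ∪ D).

Apply inclusion-exclusion:
P(A ∪ B ∪ C ∪ D) = 0.409 + 0.345 + 0.499 + 0.435 − 0.132 − 0.203 − 0.149 − 0.172 − 0.149 − 0.179 + 0.069 + 0.025 + 0.052 + 0.073 − 0.017 = 0.906

0.906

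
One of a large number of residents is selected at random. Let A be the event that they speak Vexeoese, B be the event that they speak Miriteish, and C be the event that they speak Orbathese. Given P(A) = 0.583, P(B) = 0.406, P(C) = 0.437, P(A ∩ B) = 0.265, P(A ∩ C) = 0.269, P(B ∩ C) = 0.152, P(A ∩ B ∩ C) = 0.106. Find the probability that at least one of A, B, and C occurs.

By inclusion-exclusion,
P(A ∪ B ∪ C) = 0.583 + 0.406 + 0.437 − 0.265 − 0.269 − 0.152 + 0.106 = 0.846

0.846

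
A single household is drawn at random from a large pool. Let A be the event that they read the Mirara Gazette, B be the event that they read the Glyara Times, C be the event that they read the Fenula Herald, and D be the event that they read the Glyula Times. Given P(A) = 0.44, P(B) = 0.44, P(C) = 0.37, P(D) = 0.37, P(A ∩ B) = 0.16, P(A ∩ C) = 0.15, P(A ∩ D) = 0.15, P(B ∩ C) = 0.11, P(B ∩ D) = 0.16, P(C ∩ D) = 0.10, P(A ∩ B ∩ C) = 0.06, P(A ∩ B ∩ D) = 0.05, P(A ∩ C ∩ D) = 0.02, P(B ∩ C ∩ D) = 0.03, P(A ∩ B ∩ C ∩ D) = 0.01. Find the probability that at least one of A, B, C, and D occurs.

0.94

P(A ∪ B ∪ C ∪ D) = 0.44 + 0.44 + 0.37 + 0.37 − 0.16 − 0.15 − 0.15 − 0.11 − 0.16 − 0.10 + 0.06 + 0.05 + 0.02 + 0.03 − 0.01 = 0.94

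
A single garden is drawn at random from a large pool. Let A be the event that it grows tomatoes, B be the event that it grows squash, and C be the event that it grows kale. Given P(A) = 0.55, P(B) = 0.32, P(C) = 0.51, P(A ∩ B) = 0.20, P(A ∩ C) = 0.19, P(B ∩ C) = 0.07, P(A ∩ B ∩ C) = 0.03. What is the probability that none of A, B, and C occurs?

0.05

By inclusion–exclusion:
P(A ∪ B ∪ C) = 0.55 + 0.32 + 0.51 − 0.20 − 0.19 − 0.07 + 0.03 = 0.95
P(none) = 1 − 0.95 = 0.05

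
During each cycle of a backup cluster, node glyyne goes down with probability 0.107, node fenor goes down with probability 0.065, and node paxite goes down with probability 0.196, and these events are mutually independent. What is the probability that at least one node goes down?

0.32869618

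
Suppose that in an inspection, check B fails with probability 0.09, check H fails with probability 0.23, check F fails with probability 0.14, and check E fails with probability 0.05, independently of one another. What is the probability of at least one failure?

P(none) = (1 − 0.09) × (1 − 0.23) × (1 − 0.14) × (1 − 0.05) = 0.91 × 0.77 × 0.86 × 0.95 = 0.5724719
P(at least one) = 1 − 0.5724719 = 0.4275281

0.4275281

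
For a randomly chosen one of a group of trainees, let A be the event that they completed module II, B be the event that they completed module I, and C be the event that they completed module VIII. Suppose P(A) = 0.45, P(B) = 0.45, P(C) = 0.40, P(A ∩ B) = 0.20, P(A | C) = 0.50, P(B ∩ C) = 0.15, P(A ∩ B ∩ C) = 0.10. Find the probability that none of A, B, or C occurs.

0.15

P(A ∩ C) = P(C)·P(A|C) = 0.40 × 0.50 = 0.20
P(A ∪ B ∪ C) = 0.45 + 0.45 + 0.40 − 0.20 − 0.20 − 0.15 + 0.10 = 0.85
P(none) = 1 − 0.85 = 0.15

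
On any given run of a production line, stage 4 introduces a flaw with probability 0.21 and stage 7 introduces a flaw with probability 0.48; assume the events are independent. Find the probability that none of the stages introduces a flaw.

Independence gives P(none) = ∏(1 − pᵢ).
P(none) = (1 − 0.21) × (1 − 0.48) = 0.79 × 0.52 = 0.4108

0.4108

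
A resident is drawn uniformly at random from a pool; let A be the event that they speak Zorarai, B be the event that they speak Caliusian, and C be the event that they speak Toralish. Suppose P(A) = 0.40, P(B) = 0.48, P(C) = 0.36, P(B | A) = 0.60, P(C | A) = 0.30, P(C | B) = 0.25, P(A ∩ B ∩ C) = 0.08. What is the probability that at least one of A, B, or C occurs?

P(A ∩ B) = P(A)·P(B|A) = 0.40 × 0.60 = 0.24
P(A ∩ C) = P(A)·P(C|A) = 0.40 × 0.30 = 0.12
P(B ∩ C) = P(B)·P(C|B) = 0.48 × 0.25 = 0.12
P(A ∪ B ∪ C) = 0.40 + 0.48 + 0.36 − 0.24 − 0.12 − 0.12 + 0.08 = 0.84

0.84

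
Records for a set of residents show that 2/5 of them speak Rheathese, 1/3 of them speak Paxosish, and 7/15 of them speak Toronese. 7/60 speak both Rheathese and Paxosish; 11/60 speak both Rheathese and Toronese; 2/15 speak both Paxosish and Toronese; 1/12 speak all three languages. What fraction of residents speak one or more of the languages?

17/20

Apply inclusion-exclusion:
P(at least one) = 2/5 + 1/3 + 7/15 − 7/60 − 11/60 − 2/15 + 1/12 = 17/20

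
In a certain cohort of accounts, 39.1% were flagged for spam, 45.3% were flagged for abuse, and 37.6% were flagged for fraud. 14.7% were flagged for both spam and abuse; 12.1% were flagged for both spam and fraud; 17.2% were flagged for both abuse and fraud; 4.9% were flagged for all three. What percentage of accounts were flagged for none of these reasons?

17.1%

P(union) = 39.1 + 45.3 + 37.6 − 14.7 − 12.1 − 17.2 + 4.9 = 82.9%
P(none) = 100% − 82.9% = 17.1%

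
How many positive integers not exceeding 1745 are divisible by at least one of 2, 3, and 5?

Inclusion–exclusion gives
872 + 581 + 349 − 290 − 174 − 116 + 58 = 1280

1280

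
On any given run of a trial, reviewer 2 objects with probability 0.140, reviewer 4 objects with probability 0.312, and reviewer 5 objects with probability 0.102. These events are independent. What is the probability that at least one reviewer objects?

P(none) = (1 − 0.140) × (1 − 0.312) × (1 − 0.102) = 0.860 × 0.688 × 0.898 = 0.53132864
P(at least one) = 1 − 0.53132864 = 0.46867136

0.46867136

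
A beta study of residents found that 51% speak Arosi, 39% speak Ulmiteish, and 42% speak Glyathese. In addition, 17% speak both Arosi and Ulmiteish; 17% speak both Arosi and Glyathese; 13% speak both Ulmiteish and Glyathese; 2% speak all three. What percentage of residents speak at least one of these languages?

87%

Inclusion–exclusion gives
P(union) = 51 + 39 + 42 − 17 − 17 − 13 + 2 = 87%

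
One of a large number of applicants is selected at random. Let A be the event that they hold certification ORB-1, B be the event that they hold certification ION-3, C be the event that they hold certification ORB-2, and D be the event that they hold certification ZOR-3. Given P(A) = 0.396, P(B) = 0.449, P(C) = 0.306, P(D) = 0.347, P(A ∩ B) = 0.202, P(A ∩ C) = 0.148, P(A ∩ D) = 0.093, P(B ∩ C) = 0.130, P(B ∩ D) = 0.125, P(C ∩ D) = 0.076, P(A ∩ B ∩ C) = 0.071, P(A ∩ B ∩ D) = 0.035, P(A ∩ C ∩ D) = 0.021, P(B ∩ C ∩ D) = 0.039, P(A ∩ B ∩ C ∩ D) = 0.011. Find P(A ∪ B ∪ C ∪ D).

P(A ∪ B ∪ C ∪ D) = 0.396 + 0.449 + 0.306 + 0.347 − 0.202 − 0.148 − 0.093 − 0.130 − 0.125 − 0.076 + 0.071 + 0.035 + 0.021 + 0.039 − 0.011 = 0.879

0.879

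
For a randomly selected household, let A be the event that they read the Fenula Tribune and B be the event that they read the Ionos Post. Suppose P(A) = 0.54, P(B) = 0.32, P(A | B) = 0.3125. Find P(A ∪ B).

0.76

P(A ∩ B) = P(B)·P(A|B) = 0.32 × 0.3125 = 0.10
P(A ∪ B) = 0.54 + 0.32 − 0.10 = 0.76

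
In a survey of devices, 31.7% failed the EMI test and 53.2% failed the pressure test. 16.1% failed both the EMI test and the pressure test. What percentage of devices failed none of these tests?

P(at least one) = 31.7 + 53.2 − 16.1 = 68.8%
P(none) = 100% − 68.8% = 31.2%

31.2%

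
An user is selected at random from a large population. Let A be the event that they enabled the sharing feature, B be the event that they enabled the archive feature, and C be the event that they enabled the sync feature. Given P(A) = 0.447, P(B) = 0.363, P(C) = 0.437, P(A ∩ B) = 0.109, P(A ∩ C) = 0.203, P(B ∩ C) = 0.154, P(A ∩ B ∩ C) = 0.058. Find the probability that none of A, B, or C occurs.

Apply inclusion-exclusion:
P(A ∪ B ∪ C) = 0.447 + 0.363 + 0.437 − 0.109 − 0.203 − 0.154 + 0.058 = 0.839
P(none) = 1 − 0.839 = 0.161

0.161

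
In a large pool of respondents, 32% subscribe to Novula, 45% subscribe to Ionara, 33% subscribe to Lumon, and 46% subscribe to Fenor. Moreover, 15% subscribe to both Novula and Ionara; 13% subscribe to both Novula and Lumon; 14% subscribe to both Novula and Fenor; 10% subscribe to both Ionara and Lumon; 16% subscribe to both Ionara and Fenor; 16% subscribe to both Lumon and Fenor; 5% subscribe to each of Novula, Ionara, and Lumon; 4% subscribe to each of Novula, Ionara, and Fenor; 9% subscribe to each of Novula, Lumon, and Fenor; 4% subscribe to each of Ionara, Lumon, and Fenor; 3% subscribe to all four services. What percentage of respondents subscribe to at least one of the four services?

By inclusion-exclusion,
P(≥1) = 32 + 45 + 33 + 46 − 15 − 13 − 14 − 10 − 16 − 16 + 5 + 4 + 9 + 4 − 3 = 91%

91%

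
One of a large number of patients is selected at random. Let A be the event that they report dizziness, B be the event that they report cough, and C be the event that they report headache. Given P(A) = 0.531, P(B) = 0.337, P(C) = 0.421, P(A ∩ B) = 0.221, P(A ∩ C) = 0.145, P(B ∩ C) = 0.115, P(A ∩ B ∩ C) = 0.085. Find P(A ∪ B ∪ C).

0.893

By inclusion–exclusion:
P(A ∪ B ∪ C) = 0.531 + 0.337 + 0.421 − 0.221 − 0.145 − 0.115 + 0.085 = 0.893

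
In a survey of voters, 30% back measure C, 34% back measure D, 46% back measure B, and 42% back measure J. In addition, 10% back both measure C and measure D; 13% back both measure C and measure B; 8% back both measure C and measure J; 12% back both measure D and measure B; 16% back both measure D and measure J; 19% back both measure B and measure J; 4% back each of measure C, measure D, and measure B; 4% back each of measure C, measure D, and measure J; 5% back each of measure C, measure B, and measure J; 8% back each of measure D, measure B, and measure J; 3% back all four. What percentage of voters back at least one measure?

92%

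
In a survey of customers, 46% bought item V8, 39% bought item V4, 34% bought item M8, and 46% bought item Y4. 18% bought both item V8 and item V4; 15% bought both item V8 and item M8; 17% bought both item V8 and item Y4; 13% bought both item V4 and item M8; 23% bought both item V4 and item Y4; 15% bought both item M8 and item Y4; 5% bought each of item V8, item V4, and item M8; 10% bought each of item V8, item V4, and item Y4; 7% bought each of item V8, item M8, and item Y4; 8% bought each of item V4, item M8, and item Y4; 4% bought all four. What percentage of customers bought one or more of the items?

P(union) = 46 + 39 + 34 + 46 − 18 − 15 − 17 − 13 − 23 − 15 + 5 + 10 + 7 + 8 − 4 = 90%

90%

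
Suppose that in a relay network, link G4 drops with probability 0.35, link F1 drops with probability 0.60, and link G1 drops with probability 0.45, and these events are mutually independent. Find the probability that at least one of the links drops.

Since the events are independent, P(none) is the product of the individual non-occurrence probabilities.
P(none) = (1 − 0.35) × (1 − 0.60) × (1 − 0.45) = 0.65 × 0.40 × 0.55 = 0.143
P(at least one) = 1 − 0.143 = 0.857

0.857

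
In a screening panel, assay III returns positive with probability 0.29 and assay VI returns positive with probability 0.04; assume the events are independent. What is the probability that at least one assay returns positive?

0.3184

P(none) = (1 − 0.29) × (1 − 0.04) = 0.71 × 0.96 = 0.6816
P(at least one) = 1 − 0.6816 = 0.3184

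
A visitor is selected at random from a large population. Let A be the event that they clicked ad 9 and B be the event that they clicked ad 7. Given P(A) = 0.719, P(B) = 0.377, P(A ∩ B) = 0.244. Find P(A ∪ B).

P(A ∪ B) = 0.719 + 0.377 − 0.244 = 0.852

0.852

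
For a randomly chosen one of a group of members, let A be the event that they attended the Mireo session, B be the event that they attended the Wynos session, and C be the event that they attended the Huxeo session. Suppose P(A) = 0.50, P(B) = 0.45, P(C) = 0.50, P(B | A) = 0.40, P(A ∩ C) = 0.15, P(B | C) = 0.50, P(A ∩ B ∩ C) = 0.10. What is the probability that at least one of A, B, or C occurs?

0.95

P(A ∩ B) = P(A)·P(B|A) = 0.50 × 0.40 = 0.20
P(B ∩ C) = P(C)·P(B|C) = 0.50 × 0.50 = 0.25
Apply inclusion-exclusion:
P(A ∪ B ∪ C) = 0.50 + 0.45 + 0.50 − 0.20 − 0.15 − 0.25 + 0.10 = 0.95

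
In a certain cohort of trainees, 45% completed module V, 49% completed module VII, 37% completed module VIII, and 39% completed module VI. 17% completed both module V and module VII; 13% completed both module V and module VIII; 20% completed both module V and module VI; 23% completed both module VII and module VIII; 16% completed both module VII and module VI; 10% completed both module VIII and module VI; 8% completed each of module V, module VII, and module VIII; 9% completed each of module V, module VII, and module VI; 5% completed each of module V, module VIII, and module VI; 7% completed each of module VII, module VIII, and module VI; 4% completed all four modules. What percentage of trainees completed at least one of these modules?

By inclusion-exclusion,
P(at least one) = 45 + 49 + 37 + 39 − 17 − 13 − 20 − 23 − 16 − 10 + 8 + 9 + 5 + 7 − 4 = 96%

96%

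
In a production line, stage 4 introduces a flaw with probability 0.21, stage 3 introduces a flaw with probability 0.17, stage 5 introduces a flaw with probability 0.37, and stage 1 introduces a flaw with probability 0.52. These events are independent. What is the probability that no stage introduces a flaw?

P(none) = (1 − 0.21) × (1 − 0.17) × (1 − 0.37) × (1 − 0.52) = 0.79 × 0.83 × 0.63 × 0.48 = 0.19828368

0.19828368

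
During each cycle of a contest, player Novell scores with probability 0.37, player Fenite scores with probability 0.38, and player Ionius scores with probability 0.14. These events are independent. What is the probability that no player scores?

Independence gives P(none) = ∏(1 − pᵢ).
P(none) = (1 − 0.37) × (1 − 0.38) × (1 − 0.14) = 0.63 × 0.62 × 0.86 = 0.335916

0.335916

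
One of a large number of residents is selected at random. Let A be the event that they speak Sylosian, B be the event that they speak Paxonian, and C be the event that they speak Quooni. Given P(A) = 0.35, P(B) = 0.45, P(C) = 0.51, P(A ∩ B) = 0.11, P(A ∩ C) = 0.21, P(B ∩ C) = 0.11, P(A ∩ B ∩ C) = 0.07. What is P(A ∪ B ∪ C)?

By inclusion-exclusion,
P(A ∪ B ∪ C) = 0.35 + 0.45 + 0.51 − 0.11 − 0.21 − 0.11 + 0.07 = 0.95

0.95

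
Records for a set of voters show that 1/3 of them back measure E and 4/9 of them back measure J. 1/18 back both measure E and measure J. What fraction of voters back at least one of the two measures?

13/18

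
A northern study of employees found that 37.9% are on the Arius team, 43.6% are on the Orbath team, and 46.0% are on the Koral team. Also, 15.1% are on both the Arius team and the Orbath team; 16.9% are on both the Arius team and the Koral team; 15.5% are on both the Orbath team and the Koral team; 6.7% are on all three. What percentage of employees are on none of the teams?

13.3%

Using inclusion–exclusion:
P(≥1) = 37.9 + 43.6 + 46.0 − 15.1 − 16.9 − 15.5 + 6.7 = 86.7%
P(none) = 100% − 86.7% = 13.3%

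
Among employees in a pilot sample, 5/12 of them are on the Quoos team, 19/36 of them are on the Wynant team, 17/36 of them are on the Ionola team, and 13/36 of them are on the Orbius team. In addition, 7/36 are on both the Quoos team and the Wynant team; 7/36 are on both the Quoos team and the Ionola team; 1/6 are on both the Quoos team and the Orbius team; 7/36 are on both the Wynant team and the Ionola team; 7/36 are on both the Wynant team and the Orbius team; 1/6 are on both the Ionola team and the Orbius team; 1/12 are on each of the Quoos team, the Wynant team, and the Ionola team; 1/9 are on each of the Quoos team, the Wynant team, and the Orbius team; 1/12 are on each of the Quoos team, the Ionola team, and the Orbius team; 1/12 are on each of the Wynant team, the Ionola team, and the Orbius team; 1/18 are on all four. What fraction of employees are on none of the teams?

1/36

Using inclusion–exclusion:
P(≥1) = 5/12 + 19/36 + 17/36 + 13/36 − 7/36 − 7/36 − 1/6 − 7/36 − 7/36 − 1/6 + 1/12 + 1/9 + 1/12 + 1/12 − 1/18 = 35/36
P(none) = 1 − 35/36 = 1/36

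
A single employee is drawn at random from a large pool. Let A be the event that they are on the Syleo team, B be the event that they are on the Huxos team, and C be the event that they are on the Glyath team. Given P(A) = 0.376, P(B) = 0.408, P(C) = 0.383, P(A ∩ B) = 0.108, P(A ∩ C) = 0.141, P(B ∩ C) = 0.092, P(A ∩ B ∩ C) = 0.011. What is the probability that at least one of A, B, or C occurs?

P(A ∪ B ∪ C) = 0.376 + 0.408 + 0.383 − 0.108 − 0.141 − 0.092 + 0.011 = 0.837

0.837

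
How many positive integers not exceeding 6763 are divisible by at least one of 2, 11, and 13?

3924

floor(6763/2) + floor(6763/11) + floor(6763/13) − floor(6763/22) − floor(6763/26) − floor(6763/143) + floor(6763/286) = 3381 + 614 + 520 − 307 − 260 − 47 + 23 = 3924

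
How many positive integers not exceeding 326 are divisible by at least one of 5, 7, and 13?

Inclusion–exclusion gives
⌊326/5⌋ + ⌊326/7⌋ + ⌊326/13⌋ − ⌊326/35⌋ − ⌊326/65⌋ − ⌊326/91⌋ + ⌊326/455⌋ = 65 + 46 + 25 − 9 − 5 − 3 + 0 = 119

119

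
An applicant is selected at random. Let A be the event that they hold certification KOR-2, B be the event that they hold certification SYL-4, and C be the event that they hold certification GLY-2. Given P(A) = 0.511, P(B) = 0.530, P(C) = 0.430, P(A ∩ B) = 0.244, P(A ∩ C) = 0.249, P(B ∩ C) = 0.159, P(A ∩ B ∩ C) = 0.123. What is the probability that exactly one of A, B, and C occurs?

0.536

Using the inclusion–exclusion count for exactly one event:
P(exactly one) = 0.511 + 0.530 + 0.430 − 2·0.244 − 2·0.249 − 2·0.159 + 3·0.123 = 0.536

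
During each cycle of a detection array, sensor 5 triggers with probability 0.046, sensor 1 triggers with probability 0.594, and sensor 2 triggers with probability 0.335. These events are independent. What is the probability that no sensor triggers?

0.25757046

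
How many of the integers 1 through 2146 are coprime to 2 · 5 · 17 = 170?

⌊2146/2⌋ + ⌊2146/5⌋ + ⌊2146/17⌋ − ⌊2146/10⌋ − ⌊2146/34⌋ − ⌊2146/85⌋ + ⌊2146/170⌋ = 1073 + 429 + 126 − 214 − 63 − 25 + 12 = 1338
2146 − 1338 = 808

808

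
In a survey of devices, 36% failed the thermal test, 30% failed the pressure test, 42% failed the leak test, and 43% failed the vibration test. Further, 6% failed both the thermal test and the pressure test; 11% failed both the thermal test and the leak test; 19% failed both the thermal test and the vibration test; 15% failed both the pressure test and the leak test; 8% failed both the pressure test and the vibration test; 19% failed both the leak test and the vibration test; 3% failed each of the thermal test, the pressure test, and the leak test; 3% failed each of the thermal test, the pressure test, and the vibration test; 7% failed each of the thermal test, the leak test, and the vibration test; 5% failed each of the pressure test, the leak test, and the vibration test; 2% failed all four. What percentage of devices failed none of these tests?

By inclusion-exclusion,
P(union) = 36 + 30 + 42 + 43 − 6 − 11 − 19 − 15 − 8 − 19 + 3 + 3 + 7 + 5 − 2 = 89%
P(none) = 100% − 89% = 11%

11%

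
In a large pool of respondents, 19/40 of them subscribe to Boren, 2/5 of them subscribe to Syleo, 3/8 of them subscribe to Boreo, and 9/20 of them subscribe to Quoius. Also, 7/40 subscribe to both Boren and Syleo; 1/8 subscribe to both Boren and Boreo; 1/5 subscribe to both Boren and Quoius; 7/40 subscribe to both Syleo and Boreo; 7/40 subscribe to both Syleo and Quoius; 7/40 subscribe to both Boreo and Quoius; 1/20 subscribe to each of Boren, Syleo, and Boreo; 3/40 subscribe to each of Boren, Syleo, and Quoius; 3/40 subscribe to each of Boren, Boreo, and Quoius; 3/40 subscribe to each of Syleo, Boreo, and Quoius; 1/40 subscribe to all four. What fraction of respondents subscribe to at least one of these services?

Inclusion–exclusion gives
P(at least one) = 19/40 + 2/5 + 3/8 + 9/20 − 7/40 − 1/8 − 1/5 − 7/40 − 7/40 − 7/40 + 1/20 + 3/40 + 3/40 + 3/40 − 1/40 = 37/40

37/40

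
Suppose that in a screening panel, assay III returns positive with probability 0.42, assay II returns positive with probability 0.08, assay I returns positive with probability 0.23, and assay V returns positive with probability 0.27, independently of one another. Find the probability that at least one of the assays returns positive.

0.70006344

P(none) = (1 − 0.42) × (1 − 0.08) × (1 − 0.23) × (1 − 0.27) = 0.58 × 0.92 × 0.77 × 0.73 = 0.29993656
P(at least one) = 1 − 0.29993656 = 0.70006344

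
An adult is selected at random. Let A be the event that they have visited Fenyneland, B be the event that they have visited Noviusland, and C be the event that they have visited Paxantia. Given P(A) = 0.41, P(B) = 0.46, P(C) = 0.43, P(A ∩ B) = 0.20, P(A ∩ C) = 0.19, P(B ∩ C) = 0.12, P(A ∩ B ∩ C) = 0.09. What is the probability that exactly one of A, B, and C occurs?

0.55

P(exactly one) = 0.41 + 0.46 + 0.43 − 2·0.20 − 2·0.19 − 2·0.12 + 3·0.09 = 0.55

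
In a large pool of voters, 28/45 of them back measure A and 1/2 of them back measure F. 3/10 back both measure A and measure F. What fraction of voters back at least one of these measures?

By inclusion-exclusion,
P(at least one) = 28/45 + 1/2 − 3/10 = 37/45

37/45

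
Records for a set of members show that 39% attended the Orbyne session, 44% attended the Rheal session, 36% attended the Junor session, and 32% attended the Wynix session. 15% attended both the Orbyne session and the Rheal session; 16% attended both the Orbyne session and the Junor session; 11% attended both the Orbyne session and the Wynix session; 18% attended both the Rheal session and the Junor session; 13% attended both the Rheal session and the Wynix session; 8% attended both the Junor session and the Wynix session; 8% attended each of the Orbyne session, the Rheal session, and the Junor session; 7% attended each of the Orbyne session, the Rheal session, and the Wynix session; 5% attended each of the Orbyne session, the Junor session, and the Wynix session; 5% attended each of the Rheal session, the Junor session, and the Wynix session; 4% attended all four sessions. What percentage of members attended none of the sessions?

9%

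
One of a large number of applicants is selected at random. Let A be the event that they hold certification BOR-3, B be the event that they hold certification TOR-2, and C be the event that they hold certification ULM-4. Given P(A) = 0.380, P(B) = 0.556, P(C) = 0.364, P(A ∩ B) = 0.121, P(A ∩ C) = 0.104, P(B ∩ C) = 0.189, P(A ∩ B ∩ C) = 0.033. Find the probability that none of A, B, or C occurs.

0.081

Using inclusion–exclusion:
P(A ∪ B ∪ C) = 0.380 + 0.556 + 0.364 − 0.121 − 0.104 − 0.189 + 0.033 = 0.919
P(none) = 1 − 0.919 = 0.081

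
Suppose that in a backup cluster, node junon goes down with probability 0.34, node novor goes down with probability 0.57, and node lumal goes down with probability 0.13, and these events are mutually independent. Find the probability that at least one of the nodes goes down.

0.753094

P(none) = (1 − 0.34) × (1 − 0.57) × (1 − 0.13) = 0.66 × 0.43 × 0.87 = 0.246906
P(at least one) = 1 − 0.246906 = 0.753094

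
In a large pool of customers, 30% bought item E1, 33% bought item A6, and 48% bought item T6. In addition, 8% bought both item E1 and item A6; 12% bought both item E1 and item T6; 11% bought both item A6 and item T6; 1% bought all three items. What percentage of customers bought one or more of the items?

81%

P(at least one) = 30 + 33 + 48 − 8 − 12 − 11 + 1 = 81%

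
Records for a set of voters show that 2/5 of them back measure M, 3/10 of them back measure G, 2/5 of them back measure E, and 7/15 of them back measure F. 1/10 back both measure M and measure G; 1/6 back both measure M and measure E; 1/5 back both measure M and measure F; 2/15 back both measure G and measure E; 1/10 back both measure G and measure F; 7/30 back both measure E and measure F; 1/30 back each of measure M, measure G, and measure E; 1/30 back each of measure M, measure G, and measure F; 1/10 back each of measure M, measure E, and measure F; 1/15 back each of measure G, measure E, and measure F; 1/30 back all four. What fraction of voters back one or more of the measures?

5/6

By inclusion-exclusion,
P(≥1) = 2/5 + 3/10 + 2/5 + 7/15 − 1/10 − 1/6 − 1/5 − 2/15 − 1/10 − 7/30 + 1/30 + 1/30 + 1/10 + 1/15 − 1/30 = 5/6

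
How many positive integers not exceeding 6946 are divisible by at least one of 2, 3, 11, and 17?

4965

⌊6946/2⌋ + ⌊6946/3⌋ + ⌊6946/11⌋ + ⌊6946/17⌋ − ⌊6946/6⌋ − ⌊6946/22⌋ − ⌊6946/34⌋ − ⌊6946/33⌋ − ⌊6946/51⌋ − ⌊6946/187⌋ + ⌊6946/66⌋ + ⌊6946/102⌋ + ⌊6946/374⌋ + ⌊6946/561⌋ − ⌊6946/1122⌋ = 3473 + 2315 + 631 + 408 − 1157 − 315 − 204 − 210 − 136 − 37 + 105 + 68 + 18 + 12 − 6 = 4965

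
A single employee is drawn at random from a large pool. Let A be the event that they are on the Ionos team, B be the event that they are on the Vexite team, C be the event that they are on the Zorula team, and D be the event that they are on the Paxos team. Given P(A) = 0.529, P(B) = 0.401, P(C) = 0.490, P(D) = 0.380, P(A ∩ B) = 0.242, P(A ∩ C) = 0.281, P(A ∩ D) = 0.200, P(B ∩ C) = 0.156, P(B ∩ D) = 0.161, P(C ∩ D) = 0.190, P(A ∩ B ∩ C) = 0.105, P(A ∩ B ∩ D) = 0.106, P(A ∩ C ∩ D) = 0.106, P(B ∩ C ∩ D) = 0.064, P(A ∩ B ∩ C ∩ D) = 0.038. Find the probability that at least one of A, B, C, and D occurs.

0.913

Apply inclusion-exclusion:
P(A ∪ B ∪ C ∪ D) = 0.529 + 0.401 + 0.490 + 0.380 − 0.242 − 0.281 − 0.200 − 0.156 − 0.161 − 0.190 + 0.105 + 0.106 + 0.106 + 0.064 − 0.038 = 0.913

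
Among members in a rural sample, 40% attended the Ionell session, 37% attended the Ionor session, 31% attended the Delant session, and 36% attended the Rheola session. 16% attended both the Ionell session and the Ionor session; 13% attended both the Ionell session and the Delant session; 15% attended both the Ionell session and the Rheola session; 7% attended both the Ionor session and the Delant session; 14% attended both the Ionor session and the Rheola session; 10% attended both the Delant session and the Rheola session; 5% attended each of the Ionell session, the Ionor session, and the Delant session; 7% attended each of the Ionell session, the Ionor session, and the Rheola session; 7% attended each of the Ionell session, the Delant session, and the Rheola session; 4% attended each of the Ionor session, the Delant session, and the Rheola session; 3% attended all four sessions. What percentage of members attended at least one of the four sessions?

By inclusion-exclusion,
P(≥1) = 40 + 37 + 31 + 36 − 16 − 13 − 15 − 7 − 14 − 10 + 5 + 7 + 7 + 4 − 3 = 89%

89%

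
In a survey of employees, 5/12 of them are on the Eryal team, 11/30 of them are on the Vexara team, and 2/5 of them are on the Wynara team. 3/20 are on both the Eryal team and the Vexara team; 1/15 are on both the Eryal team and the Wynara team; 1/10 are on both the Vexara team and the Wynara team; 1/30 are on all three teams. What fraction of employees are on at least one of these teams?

9/10

P(union) = 5/12 + 11/30 + 2/5 − 3/20 − 1/15 − 1/10 + 1/30 = 9/10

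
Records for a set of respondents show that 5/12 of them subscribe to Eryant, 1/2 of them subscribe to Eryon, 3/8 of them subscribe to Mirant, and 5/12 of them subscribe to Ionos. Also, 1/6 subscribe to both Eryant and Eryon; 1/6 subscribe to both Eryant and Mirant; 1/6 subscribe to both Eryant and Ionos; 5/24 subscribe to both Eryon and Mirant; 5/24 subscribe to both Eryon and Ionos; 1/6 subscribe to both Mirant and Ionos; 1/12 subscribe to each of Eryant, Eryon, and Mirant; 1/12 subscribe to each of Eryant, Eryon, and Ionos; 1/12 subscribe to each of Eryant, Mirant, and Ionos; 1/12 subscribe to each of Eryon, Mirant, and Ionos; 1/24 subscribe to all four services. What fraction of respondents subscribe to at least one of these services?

11/12

P(union) = 5/12 + 1/2 + 3/8 + 5/12 − 1/6 − 1/6 − 1/6 − 5/24 − 5/24 − 1/6 + 1/12 + 1/12 + 1/12 + 1/12 − 1/24 = 11/12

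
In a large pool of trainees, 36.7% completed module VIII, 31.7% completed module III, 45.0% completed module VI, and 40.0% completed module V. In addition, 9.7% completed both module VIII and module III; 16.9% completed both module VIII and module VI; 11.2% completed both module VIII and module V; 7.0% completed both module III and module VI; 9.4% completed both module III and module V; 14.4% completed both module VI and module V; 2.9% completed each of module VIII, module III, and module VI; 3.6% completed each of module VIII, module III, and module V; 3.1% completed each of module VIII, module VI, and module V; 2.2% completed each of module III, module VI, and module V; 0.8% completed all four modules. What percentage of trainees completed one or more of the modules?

Inclusion–exclusion gives
P(at least one) = 36.7 + 31.7 + 45.0 + 40.0 − 9.7 − 16.9 − 11.2 − 7.0 − 9.4 − 14.4 + 2.9 + 3.6 + 3.1 + 2.2 − 0.8 = 95.8%

95.8%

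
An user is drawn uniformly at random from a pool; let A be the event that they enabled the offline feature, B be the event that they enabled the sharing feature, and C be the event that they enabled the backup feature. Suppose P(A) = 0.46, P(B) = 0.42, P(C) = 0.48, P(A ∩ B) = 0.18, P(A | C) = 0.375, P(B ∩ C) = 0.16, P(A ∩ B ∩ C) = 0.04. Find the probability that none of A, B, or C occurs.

0.12

P(A ∩ C) = P(C)·P(A|C) = 0.48 × 0.375 = 0.18
By inclusion–exclusion:
P(A ∪ B ∪ C) = 0.46 + 0.42 + 0.48 − 0.18 − 0.18 − 0.16 + 0.04 = 0.88
P(none) = 1 − 0.88 = 0.12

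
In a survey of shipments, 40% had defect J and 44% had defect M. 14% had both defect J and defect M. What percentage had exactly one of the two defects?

By inclusion–exclusion (exactly-one form):
P(exactly one) = 40 + 44 − 2·14 = 56%

56%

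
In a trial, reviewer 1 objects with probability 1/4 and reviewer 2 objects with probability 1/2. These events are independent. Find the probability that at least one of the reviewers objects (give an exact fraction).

5/8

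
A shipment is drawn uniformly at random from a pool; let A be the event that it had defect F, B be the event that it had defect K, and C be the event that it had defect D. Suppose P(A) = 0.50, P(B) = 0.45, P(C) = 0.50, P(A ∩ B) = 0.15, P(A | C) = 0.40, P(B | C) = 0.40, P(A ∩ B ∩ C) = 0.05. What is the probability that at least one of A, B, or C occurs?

P(A ∩ C) = P(C)·P(A|C) = 0.50 × 0.40 = 0.20
P(B ∩ C) = P(C)·P(B|C) = 0.50 × 0.40 = 0.20
By inclusion-exclusion,
P(A ∪ B ∪ C) = 0.50 + 0.45 + 0.50 − 0.15 − 0.20 − 0.20 + 0.05 = 0.95

0.95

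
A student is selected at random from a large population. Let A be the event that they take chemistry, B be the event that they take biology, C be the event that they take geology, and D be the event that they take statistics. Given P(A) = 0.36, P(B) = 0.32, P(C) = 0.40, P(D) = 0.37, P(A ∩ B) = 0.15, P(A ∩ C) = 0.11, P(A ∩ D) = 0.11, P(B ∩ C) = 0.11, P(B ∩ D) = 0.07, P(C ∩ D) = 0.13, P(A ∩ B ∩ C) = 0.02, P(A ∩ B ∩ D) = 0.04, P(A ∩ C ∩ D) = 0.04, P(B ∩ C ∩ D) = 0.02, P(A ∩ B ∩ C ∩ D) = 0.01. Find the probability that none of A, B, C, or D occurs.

P(A ∪ B ∪ C ∪ D) = 0.36 + 0.32 + 0.40 + 0.37 − 0.15 − 0.11 − 0.11 − 0.11 − 0.07 − 0.13 + 0.02 + 0.04 + 0.04 + 0.02 − 0.01 = 0.88
P(none) = 1 − 0.88 = 0.12

0.12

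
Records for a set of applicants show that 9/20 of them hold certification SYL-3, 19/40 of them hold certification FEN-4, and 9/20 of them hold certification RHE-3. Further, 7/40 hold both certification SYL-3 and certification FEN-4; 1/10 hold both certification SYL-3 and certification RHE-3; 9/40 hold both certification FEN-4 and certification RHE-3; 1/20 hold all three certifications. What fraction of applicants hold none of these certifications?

Using inclusion–exclusion:
P(union) = 9/20 + 19/40 + 9/20 − 7/40 − 1/10 − 9/40 + 1/20 = 37/40
P(none) = 1 − 37/40 = 3/40

3/40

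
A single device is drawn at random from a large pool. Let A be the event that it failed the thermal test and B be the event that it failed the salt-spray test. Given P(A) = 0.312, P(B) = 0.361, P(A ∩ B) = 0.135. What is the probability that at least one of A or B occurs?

By inclusion-exclusion,
P(A ∪ B) = 0.312 + 0.361 − 0.135 = 0.538

0.538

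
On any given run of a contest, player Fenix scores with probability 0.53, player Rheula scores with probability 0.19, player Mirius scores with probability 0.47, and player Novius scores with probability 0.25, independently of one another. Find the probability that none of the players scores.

0.15132825

P(none) = (1 − 0.53) × (1 − 0.19) × (1 − 0.47) × (1 − 0.25) = 0.47 × 0.81 × 0.53 × 0.75 = 0.15132825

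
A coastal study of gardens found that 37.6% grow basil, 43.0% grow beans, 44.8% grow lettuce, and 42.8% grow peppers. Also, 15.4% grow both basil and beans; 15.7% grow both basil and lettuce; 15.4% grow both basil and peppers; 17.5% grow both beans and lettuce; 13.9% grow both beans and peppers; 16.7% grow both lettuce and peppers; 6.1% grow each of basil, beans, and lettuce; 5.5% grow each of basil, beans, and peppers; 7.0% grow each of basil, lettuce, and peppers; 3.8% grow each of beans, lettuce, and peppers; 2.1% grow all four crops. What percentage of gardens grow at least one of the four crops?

By inclusion–exclusion:
P(union) = 37.6 + 43.0 + 44.8 + 42.8 − 15.4 − 15.7 − 15.4 − 17.5 − 13.9 − 16.7 + 6.1 + 5.5 + 7.0 + 3.8 − 2.1 = 93.9%

93.9%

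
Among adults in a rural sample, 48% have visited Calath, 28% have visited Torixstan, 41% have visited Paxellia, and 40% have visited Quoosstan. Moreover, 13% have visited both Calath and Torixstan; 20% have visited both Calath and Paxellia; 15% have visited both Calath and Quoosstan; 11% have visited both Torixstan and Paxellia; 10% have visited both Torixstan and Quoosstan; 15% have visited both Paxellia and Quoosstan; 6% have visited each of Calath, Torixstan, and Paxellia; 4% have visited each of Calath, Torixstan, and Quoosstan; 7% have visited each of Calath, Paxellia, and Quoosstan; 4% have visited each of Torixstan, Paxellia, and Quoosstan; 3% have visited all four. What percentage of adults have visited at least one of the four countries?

91%

P(union) = 48 + 28 + 41 + 40 − 13 − 20 − 15 − 11 − 10 − 15 + 6 + 4 + 7 + 4 − 3 = 91%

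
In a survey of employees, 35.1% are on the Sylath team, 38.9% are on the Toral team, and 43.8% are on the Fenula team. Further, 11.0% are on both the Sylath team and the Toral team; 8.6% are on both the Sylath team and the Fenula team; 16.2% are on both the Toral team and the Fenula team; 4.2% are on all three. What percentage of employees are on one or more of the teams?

86.2%

P(≥1) = 35.1 + 38.9 + 43.8 − 11.0 − 8.6 − 16.2 + 4.2 = 86.2%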